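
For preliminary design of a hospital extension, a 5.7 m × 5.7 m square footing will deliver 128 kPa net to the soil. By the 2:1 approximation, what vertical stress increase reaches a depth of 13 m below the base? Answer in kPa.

By the 2:1 method the load spreads at 1 horizontal : 2 vertical, so at depth z the loaded area has grown by z in each plan dimension:
Δσ = qBL/((B+z)(L+z)) = 128×5.7×5.7/((5.7+13)(5.7+13)) = 11.893 kPa

Δσ_z ≈ 11.9 kPa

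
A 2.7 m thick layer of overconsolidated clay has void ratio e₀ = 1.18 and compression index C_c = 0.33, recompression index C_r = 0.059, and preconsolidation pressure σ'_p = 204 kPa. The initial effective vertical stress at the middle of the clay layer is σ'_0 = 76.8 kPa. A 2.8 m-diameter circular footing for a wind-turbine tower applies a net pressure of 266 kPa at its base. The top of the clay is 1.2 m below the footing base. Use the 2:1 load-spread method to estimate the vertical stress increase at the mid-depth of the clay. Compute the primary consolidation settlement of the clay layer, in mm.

Mid-depth of clay below the footing base: z = 1.2 + 2.7/2 = 2.55 m.
Stress increase at mid-clay by the 2:1 spreading method:
Δσ ≈ qD²/(D+z)² = 266×2.8²/(2.8+2.55)² = 72.86 kPa
Final effective stress: σ'_f = 76.8 + 72.86 = 149.66 kPa.
σ'_f = 149.66 ≤ σ'_p = 204 kPa, so the clay remains overconsolidated and only the recompression index applies:
S_c = C_r·H/(1+e₀)·log₁₀(σ'_f/σ'_0) = 0.059×2.7/2.18×log₁₀(149.66/76.8)
    = 0.073071 × 0.28974 = 0.02117 m

S_c ≈ 21.2 mm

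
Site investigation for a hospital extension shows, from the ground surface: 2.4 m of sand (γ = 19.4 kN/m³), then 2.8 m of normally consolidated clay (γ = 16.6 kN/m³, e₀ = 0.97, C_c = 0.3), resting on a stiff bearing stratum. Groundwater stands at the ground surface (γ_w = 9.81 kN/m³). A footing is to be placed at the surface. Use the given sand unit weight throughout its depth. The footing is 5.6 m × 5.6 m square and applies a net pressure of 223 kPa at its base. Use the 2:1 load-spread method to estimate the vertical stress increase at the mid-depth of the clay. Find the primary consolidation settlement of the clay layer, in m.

Mid-depth of clay below the ground surface: z = 2.4 + 2.8/2 = 3.8 m.
Total vertical stress at mid-clay: σ_v = 19.4×2.4 + 16.6×1.4 = 69.8 kPa.
Pore pressure: u = 9.81×(3.8 − 0) = 37.278 kPa.
Initial effective stress: σ'_0 = σ_v − u = 69.8 − 37.278 = 32.522 kPa.
Stress increase at mid-clay by the 2:1 spreading method:
Δσ = qBL/((B+z)(L+z)) = 223×5.6×5.6/((5.6+3.8)(5.6+3.8)) = 79.145 kPa
Final effective stress: σ'_f = σ'_0 + Δσ = 32.522 + 79.145 = 111.67 kPa.
Normally consolidated clay, so the full stress increment lies on the virgin compression line:
S_c = C_c·H/(1+e₀)·log₁₀(σ'_f/σ'_0) = 0.3×2.8/(1+0.97)×log₁₀(111.67/32.522)
    = 0.4264 × 0.53576 = 0.2284 m

S_c ≈ 0.228 m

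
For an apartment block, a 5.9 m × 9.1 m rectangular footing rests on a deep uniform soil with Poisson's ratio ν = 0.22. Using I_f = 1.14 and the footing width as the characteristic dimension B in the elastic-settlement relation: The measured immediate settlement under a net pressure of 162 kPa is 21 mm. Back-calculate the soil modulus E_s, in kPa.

S_e = q·B·(1−ν²)/E_s · I_f  ⇒  E_s = q·B·(1−ν²)·I_f / S_e.
E_s = 162 × 5.9 × 0.9516 × 1.14 / 0.021 = 49370 kPa

E_s ≈ 49400 kPa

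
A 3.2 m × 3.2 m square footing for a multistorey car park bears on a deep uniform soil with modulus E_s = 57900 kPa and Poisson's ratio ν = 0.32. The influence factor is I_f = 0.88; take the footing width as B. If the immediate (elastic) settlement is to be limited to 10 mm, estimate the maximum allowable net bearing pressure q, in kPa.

q ≈ 229 kPa

S_e = q·B·(1−ν²)/E_s · I_f  ⇒  q = S_e·E_s / (B·(1−ν²)·I_f).
q = 0.01 × 57900 / (3.2 × 0.8976 × 0.88) = 229.1 kPa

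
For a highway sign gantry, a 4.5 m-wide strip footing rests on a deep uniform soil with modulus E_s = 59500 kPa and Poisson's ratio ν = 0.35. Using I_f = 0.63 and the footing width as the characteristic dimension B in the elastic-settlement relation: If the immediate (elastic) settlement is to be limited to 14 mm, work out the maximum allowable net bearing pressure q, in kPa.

S_e = q·B·(1−ν²)/E_s · I_f  ⇒  q = S_e·E_s / (B·(1−ν²)·I_f).
q = 0.014 × 59500 / (4.5 × 0.8775 × 0.63) = 334.8 kPa

q ≈ 335 kPa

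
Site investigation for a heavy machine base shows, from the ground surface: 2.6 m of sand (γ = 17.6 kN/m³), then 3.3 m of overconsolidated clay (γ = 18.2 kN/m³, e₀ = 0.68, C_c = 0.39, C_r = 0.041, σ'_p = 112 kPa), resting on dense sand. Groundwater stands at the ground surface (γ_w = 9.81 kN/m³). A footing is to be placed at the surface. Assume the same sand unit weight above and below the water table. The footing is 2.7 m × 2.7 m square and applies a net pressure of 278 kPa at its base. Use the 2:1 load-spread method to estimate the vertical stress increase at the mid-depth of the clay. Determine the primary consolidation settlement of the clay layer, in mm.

S_c ≈ 28.1 mm

Mid-depth of clay below the ground surface: z = 2.6 + 3.3/2 = 4.25 m.
Total vertical stress at mid-clay: σ_v = 17.6×2.6 + 18.2×1.65 = 75.79 kPa.
Pore pressure: u = 9.81×(4.25 − 0) = 41.693 kPa.
Initial effective stress: σ'_0 = σ_v − u = 75.79 − 41.693 = 34.097 kPa.
Stress increase at mid-clay by the 2:1 spreading method:
Δσ = qBL/((B+z)(L+z)) = 278×2.7×2.7/((2.7+4.25)(2.7+4.25)) = 41.957 kPa
Final effective stress: σ'_f = 34.097 + 41.957 = 76.054 kPa.
σ'_f = 76.054 ≤ σ'_p = 112 kPa, so the clay remains overconsolidated and only the recompression index applies:
S_c = C_r·H/(1+e₀)·log₁₀(σ'_f/σ'_0) = 0.041×3.3/1.68×log₁₀(76.054/34.097)
    = 0.080536 × 0.34841 = 0.02806 m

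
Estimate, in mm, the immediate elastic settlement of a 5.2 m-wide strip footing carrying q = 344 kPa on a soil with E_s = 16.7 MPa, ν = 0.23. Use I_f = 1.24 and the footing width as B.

Immediate (elastic) settlement: S_e = q·B·(1−ν²)/E_s · I_f.
E_s = 16.7 MPa = 16700 kPa.
S_e = 344 × 5.2 × (1 − 0.23²) / 16700 × 1.24
    = 344 × 5.2 × 0.9471 / 16700 × 1.24
    = 0.1258 m = 125.8 mm

S_e ≈ 126 mm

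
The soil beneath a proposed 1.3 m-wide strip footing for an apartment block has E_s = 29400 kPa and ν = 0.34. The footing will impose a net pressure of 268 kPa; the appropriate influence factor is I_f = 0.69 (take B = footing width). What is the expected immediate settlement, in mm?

Immediate (elastic) settlement: S_e = q·B·(1−ν²)/E_s · I_f.
S_e = 268 × 1.3 × (1 − 0.34²) / 29400 × 0.69
    = 268 × 1.3 × 0.8844 / 29400 × 0.69
    = 0.007232 m = 7.232 mm

S_e ≈ 7.23 mm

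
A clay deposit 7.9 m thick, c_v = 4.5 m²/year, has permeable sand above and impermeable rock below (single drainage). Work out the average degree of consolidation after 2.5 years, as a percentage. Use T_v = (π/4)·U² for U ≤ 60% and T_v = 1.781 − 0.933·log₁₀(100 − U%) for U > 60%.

U ≈ 47.9 %

Drainage path length: H_d = H = 7.9 m (single drainage).
T_v = c_v·t/H_d² = 4.5×2.5/7.9² = 0.18026.
T_v = 0.18026 corresponds to the U ≤ 60% branch:
U = √(4T_v/π) = 0.4791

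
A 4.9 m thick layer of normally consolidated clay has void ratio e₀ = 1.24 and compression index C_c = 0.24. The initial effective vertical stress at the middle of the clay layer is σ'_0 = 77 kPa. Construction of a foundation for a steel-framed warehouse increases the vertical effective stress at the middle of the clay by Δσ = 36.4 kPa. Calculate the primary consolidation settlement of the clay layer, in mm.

Final effective stress: σ'_f = σ'_0 + Δσ = 77 + 36.4 = 113.4 kPa.
Normally consolidated clay, so the full stress increment lies on the virgin compression line:
S_c = C_c·H/(1+e₀)·log₁₀(σ'_f/σ'_0) = 0.24×4.9/(1+1.24)×log₁₀(113.4/77)
    = 0.525 × 0.16812 = 0.08826 m

S_c ≈ 88.3 mm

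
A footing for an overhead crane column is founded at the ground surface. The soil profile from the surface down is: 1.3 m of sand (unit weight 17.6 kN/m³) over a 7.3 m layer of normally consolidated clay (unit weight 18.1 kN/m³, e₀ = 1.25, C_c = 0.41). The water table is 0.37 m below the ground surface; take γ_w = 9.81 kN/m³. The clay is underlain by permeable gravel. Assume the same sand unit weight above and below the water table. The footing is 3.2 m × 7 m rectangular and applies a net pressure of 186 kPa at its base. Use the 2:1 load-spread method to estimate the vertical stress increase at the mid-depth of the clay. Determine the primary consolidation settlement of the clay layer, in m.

Mid-depth of clay below the ground surface: z = 1.3 + 7.3/2 = 4.95 m.
Total vertical stress at mid-clay: σ_v = 17.6×1.3 + 18.1×3.65 = 88.945 kPa.
Pore pressure: u = 9.81×(4.95 − 0.37) = 44.93 kPa.
Initial effective stress: σ'_0 = σ_v − u = 88.945 − 44.93 = 44.015 kPa.
Stress increase at mid-clay by the 2:1 spreading method:
Δσ = qBL/((B+z)(L+z)) = 186×3.2×7/((3.2+4.95)(7+4.95)) = 42.779 kPa
Final effective stress: σ'_f = σ'_0 + Δσ = 44.015 + 42.779 = 86.794 kPa.
Normally consolidated clay, so the full stress increment lies on the virgin compression line:
S_c = C_c·H/(1+e₀)·log₁₀(σ'_f/σ'_0) = 0.41×7.3/(1+1.25)×log₁₀(86.794/44.015)
    = 1.3302 × 0.29489 = 0.3923 m

S_c ≈ 0.392 m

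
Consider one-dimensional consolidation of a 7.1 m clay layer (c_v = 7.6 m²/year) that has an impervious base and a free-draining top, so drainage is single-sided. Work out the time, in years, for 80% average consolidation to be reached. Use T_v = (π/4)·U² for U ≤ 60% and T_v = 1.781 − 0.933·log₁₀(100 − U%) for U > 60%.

t ≈ 3.76 years

Drainage path length: H_d = H = 7.1 m (single drainage).
U > 60%: T_v = 1.781 − 0.933·log₁₀(100 − 80) = 0.56714.
t = T_v·H_d²/c_v = 0.56714×7.1²/7.6 = 3.762 years.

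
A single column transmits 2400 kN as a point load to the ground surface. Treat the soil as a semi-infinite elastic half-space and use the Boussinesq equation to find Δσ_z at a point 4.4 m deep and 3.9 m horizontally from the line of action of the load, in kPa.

Boussinesq vertical stress below a point load on an elastic half-space:
Δσ_z = 3P/(2πz²) · [1 + (r/z)²]^(−5/2)
r/z = 3.9/4.4 = 0.88636; [1+(r/z)²]^(−5/2) = 0.2347.
Δσ_z = 3×2400/(2π×4.4²) × 0.2347 = 59.19 × 0.2347 = 13.89 kPa

Δσ_z ≈ 13.9 kPa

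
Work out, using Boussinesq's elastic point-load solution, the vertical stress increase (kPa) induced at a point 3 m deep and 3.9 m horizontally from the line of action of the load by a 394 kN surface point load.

Δσ_z ≈ 1.76 kPa

Boussinesq vertical stress below a point load on an elastic half-space:
Δσ_z = 3P/(2πz²) · [1 + (r/z)²]^(−5/2)
r/z = 3.9/3 = 1.3; [1+(r/z)²]^(−5/2) = 0.08426.
Δσ_z = 3×394/(2π×3²) × 0.08426 = 20.902 × 0.08426 = 1.761 kPa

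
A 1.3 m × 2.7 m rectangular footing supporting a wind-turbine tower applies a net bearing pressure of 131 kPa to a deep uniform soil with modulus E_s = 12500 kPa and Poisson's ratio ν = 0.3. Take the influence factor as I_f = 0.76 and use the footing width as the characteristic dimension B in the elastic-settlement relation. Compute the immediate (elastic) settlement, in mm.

Immediate (elastic) settlement: S_e = q·B·(1−ν²)/E_s · I_f.
S_e = 131 × 1.3 × (1 − 0.3²) / 12500 × 0.76
    = 131 × 1.3 × 0.91 / 12500 × 0.76
    = 0.009422 m = 9.422 mm

S_e ≈ 9.42 mm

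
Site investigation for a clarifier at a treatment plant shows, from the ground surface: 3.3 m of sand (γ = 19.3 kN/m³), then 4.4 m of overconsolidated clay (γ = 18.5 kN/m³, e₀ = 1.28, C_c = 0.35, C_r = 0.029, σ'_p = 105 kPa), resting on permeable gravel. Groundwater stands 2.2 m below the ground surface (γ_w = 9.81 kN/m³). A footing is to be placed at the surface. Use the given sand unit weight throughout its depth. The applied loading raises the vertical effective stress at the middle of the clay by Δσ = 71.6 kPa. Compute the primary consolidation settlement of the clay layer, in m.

S_c ≈ 0.101 m

Mid-depth of clay below the ground surface: z = 3.3 + 4.4/2 = 5.5 m.
Total vertical stress at mid-clay: σ_v = 19.3×3.3 + 18.5×2.2 = 104.39 kPa.
Pore pressure: u = 9.81×(5.5 − 2.2) = 32.373 kPa.
Initial effective stress: σ'_0 = σ_v − u = 104.39 − 32.373 = 72.017 kPa.
Final effective stress: σ'_f = 72.017 + 71.6 = 143.62 kPa.
σ'_f = 143.62 > σ'_p = 105 kPa, so the stress path crosses the preconsolidation pressure — recompression up to σ'_p, then virgin compression beyond:
S_c = H/(1+e₀)·[C_r·log₁₀(σ'_p/σ'_0) + C_c·log₁₀(σ'_f/σ'_p)]
    = 4.4/2.28 × [0.029×log₁₀(105/72.017) + 0.35×log₁₀(143.62/105)]
    = 1.9298 × [0.0047489 + 0.047609] = 0.101 m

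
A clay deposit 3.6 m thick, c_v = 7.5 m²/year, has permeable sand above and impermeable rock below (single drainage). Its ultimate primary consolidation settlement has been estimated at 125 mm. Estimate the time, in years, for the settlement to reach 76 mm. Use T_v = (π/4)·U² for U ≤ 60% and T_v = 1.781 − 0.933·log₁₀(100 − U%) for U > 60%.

Drainage path length: H_d = H = 3.6 m (single drainage).
U = S(t)/S_ult = 76/125 = 0.608.
U > 60%: T_v = 1.781 − 0.933·log₁₀(100 − 60.8) = 0.29446.
t = T_v·H_d²/c_v = 0.29446×3.6²/7.5 = 0.5088 years.

t ≈ 0.509 years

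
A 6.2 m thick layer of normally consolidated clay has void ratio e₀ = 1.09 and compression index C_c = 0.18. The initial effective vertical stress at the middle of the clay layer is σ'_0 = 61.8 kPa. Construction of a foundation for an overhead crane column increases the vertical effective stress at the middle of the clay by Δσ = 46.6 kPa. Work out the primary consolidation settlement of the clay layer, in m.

S_c ≈ 0.13 m

Final effective stress: σ'_f = σ'_0 + Δσ = 61.8 + 46.6 = 108.4 kPa.
Normally consolidated clay, so the full stress increment lies on the virgin compression line:
S_c = C_c·H/(1+e₀)·log₁₀(σ'_f/σ'_0) = 0.18×6.2/(1+1.09)×log₁₀(108.4/61.8)
    = 0.53397 × 0.24404 = 0.1303 m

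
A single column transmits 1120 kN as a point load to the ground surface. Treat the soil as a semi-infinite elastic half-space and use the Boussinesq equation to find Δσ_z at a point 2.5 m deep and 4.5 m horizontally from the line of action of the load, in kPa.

Δσ_z ≈ 2.31 kPa

Boussinesq vertical stress below a point load on an elastic half-space:
Δσ_z = 3P/(2πz²) · [1 + (r/z)²]^(−5/2)
r/z = 4.5/2.5 = 1.8; [1+(r/z)²]^(−5/2) = 0.027014.
Δσ_z = 3×1120/(2π×2.5²) × 0.027014 = 85.562 × 0.027014 = 2.311 kPa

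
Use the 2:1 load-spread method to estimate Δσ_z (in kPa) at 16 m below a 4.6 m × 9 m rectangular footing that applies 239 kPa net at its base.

Δσ_z ≈ 19.2 kPa

By the 2:1 method the load spreads at 1 horizontal : 2 vertical, so at depth z the loaded area has grown by z in each plan dimension:
Δσ = qBL/((B+z)(L+z)) = 239×4.6×9/((4.6+16)(9+16)) = 19.213 kPa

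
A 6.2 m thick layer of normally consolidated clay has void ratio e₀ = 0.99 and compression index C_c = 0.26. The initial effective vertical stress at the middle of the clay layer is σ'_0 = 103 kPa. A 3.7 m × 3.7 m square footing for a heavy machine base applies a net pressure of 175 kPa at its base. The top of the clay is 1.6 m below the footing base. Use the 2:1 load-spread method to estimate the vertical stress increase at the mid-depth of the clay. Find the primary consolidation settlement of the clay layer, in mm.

Mid-depth of clay below the footing base: z = 1.6 + 6.2/2 = 4.7 m.
Stress increase at mid-clay by the 2:1 spreading method:
Δσ = qBL/((B+z)(L+z)) = 175×3.7×3.7/((3.7+4.7)(3.7+4.7)) = 33.953 kPa
Final effective stress: σ'_f = σ'_0 + Δσ = 103 + 33.953 = 136.95 kPa.
Normally consolidated clay, so the full stress increment lies on the virgin compression line:
S_c = C_c·H/(1+e₀)·log₁₀(σ'_f/σ'_0) = 0.26×6.2/(1+0.99)×log₁₀(136.95/103)
    = 0.81005 × 0.12372 = 0.1002 m

S_c ≈ 100 mm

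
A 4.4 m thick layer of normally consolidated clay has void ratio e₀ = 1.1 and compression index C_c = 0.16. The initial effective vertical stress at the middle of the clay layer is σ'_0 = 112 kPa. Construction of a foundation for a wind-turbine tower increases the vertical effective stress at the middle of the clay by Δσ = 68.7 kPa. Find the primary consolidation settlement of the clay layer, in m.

Final effective stress: σ'_f = σ'_0 + Δσ = 112 + 68.7 = 180.7 kPa.
Normally consolidated clay, so the full stress increment lies on the virgin compression line:
S_c = C_c·H/(1+e₀)·log₁₀(σ'_f/σ'_0) = 0.16×4.4/(1+1.1)×log₁₀(180.7/112)
    = 0.33524 × 0.20774 = 0.06964 m

S_c ≈ 0.0696 m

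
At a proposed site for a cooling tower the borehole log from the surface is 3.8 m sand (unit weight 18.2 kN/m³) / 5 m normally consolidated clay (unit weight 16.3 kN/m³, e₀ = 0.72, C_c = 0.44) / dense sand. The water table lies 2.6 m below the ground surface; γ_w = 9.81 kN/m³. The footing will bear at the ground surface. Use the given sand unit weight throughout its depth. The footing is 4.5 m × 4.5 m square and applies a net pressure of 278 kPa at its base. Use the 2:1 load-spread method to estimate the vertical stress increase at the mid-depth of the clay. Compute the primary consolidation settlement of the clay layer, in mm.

S_c ≈ 280 mm

Mid-depth of clay below the ground surface: z = 3.8 + 5/2 = 6.3 m.
Total vertical stress at mid-clay: σ_v = 18.2×3.8 + 16.3×2.5 = 109.91 kPa.
Pore pressure: u = 9.81×(6.3 − 2.6) = 36.297 kPa.
Initial effective stress: σ'_0 = σ_v − u = 109.91 − 36.297 = 73.613 kPa.
Stress increase at mid-clay by the 2:1 spreading method:
Δσ = qBL/((B+z)(L+z)) = 278×4.5×4.5/((4.5+6.3)(4.5+6.3)) = 48.264 kPa
Final effective stress: σ'_f = σ'_0 + Δσ = 73.613 + 48.264 = 121.88 kPa.
Normally consolidated clay, so the full stress increment lies on the virgin compression line:
S_c = C_c·H/(1+e₀)·log₁₀(σ'_f/σ'_0) = 0.44×5/(1+0.72)×log₁₀(121.88/73.613)
    = 1.2791 × 0.21898 = 0.2801 m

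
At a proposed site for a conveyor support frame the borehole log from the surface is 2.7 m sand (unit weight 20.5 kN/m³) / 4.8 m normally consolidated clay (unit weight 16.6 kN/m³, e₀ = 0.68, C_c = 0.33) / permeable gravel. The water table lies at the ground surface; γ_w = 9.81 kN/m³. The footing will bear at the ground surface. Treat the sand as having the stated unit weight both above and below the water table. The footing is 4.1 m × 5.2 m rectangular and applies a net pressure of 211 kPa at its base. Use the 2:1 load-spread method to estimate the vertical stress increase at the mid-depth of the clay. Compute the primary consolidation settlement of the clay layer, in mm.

S_c ≈ 294 mm

Mid-depth of clay below the ground surface: z = 2.7 + 4.8/2 = 5.1 m.
Total vertical stress at mid-clay: σ_v = 20.5×2.7 + 16.6×2.4 = 95.19 kPa.
Pore pressure: u = 9.81×(5.1 − 0) = 50.031 kPa.
Initial effective stress: σ'_0 = σ_v − u = 95.19 − 50.031 = 45.159 kPa.
Stress increase at mid-clay by the 2:1 spreading method:
Δσ = qBL/((B+z)(L+z)) = 211×4.1×5.2/((4.1+5.1)(5.2+5.1)) = 47.473 kPa
Final effective stress: σ'_f = σ'_0 + Δσ = 45.159 + 47.473 = 92.632 kPa.
Normally consolidated clay, so the full stress increment lies on the virgin compression line:
S_c = C_c·H/(1+e₀)·log₁₀(σ'_f/σ'_0) = 0.33×4.8/(1+0.68)×log₁₀(92.632/45.159)
    = 0.94286 × 0.31202 = 0.2942 m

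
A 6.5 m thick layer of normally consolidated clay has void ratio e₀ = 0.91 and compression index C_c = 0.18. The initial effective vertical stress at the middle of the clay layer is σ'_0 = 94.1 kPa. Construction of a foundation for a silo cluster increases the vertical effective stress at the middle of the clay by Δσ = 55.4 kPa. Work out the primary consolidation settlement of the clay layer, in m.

S_c ≈ 0.123 m

Final effective stress: σ'_f = σ'_0 + Δσ = 94.1 + 55.4 = 149.5 kPa.
Normally consolidated clay, so the full stress increment lies on the virgin compression line:
S_c = C_c·H/(1+e₀)·log₁₀(σ'_f/σ'_0) = 0.18×6.5/(1+0.91)×log₁₀(149.5/94.1)
    = 0.61257 × 0.20105 = 0.1232 m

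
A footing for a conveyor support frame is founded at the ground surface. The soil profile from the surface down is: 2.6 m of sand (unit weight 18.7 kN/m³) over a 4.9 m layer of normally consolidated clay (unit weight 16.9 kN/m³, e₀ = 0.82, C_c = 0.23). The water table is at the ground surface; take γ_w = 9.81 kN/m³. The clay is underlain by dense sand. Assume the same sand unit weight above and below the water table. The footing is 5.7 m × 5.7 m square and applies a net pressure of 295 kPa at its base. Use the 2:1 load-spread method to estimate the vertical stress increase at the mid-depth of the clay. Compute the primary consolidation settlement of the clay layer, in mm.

S_c ≈ 300 mm

Mid-depth of clay below the ground surface: z = 2.6 + 4.9/2 = 5.05 m.
Total vertical stress at mid-clay: σ_v = 18.7×2.6 + 16.9×2.45 = 90.025 kPa.
Pore pressure: u = 9.81×(5.05 − 0) = 49.541 kPa.
Initial effective stress: σ'_0 = σ_v − u = 90.025 − 49.541 = 40.484 kPa.
Stress increase at mid-clay by the 2:1 spreading method:
Δσ = qBL/((B+z)(L+z)) = 295×5.7×5.7/((5.7+5.05)(5.7+5.05)) = 82.938 kPa
Final effective stress: σ'_f = σ'_0 + Δσ = 40.484 + 82.938 = 123.42 kPa.
Normally consolidated clay, so the full stress increment lies on the virgin compression line:
S_c = C_c·H/(1+e₀)·log₁₀(σ'_f/σ'_0) = 0.23×4.9/(1+0.82)×log₁₀(123.42/40.484)
    = 0.61923 × 0.4841 = 0.2998 m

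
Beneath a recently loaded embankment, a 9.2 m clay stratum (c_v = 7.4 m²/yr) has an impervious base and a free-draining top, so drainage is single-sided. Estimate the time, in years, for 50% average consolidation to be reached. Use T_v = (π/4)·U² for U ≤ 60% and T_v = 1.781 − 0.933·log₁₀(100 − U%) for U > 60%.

Drainage path length: H_d = H = 9.2 m (single drainage).
U ≤ 60%: T_v = (π/4)·U² = (π/4)×0.5² = 0.19635.
t = T_v·H_d²/c_v = 0.19635×9.2²/7.4 = 2.246 years.

t ≈ 2.25 years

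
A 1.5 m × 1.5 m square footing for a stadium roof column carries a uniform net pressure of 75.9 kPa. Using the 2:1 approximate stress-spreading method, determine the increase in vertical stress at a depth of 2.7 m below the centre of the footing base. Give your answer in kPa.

Δσ_z ≈ 9.68 kPa

By the 2:1 method the load spreads at 1 horizontal : 2 vertical, so at depth z the loaded area has grown by z in each plan dimension:
Δσ = qBL/((B+z)(L+z)) = 75.9×1.5×1.5/((1.5+2.7)(1.5+2.7)) = 9.6811 kPa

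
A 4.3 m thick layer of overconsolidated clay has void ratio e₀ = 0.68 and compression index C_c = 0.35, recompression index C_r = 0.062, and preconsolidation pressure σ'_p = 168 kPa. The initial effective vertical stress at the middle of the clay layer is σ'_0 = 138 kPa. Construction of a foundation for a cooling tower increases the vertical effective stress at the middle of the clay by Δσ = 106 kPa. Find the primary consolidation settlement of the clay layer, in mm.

S_c ≈ 159 mm

Final effective stress: σ'_f = 138 + 106 = 244 kPa.
σ'_f = 244 > σ'_p = 168 kPa, so the stress path crosses the preconsolidation pressure — recompression up to σ'_p, then virgin compression beyond:
S_c = H/(1+e₀)·[C_r·log₁₀(σ'_p/σ'_0) + C_c·log₁₀(σ'_f/σ'_p)]
    = 4.3/1.68 × [0.062×log₁₀(168/138) + 0.35×log₁₀(244/168)]
    = 2.5595 × [0.0052967 + 0.056728] = 0.1588 m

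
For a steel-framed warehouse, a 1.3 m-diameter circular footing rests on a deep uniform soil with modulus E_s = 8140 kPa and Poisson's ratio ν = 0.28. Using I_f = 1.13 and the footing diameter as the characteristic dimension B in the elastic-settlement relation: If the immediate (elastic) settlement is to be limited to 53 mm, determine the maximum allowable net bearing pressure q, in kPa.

q ≈ 319 kPa

S_e = q·B·(1−ν²)/E_s · I_f  ⇒  q = S_e·E_s / (B·(1−ν²)·I_f).
q = 0.053 × 8140 / (1.3 × 0.9216 × 1.13) = 318.7 kPa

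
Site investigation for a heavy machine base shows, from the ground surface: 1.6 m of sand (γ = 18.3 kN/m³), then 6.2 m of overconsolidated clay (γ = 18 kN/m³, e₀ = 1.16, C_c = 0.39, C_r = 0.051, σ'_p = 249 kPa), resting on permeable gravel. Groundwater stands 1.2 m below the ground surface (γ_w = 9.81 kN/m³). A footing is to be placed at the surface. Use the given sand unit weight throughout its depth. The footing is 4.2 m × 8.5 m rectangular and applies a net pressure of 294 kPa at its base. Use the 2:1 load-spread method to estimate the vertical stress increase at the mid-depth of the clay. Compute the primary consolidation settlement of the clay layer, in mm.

S_c ≈ 64.6 mm

Mid-depth of clay below the ground surface: z = 1.6 + 6.2/2 = 4.7 m.
Total vertical stress at mid-clay: σ_v = 18.3×1.6 + 18×3.1 = 85.08 kPa.
Pore pressure: u = 9.81×(4.7 − 1.2) = 34.335 kPa.
Initial effective stress: σ'_0 = σ_v − u = 85.08 − 34.335 = 50.745 kPa.
Stress increase at mid-clay by the 2:1 spreading method:
Δσ = qBL/((B+z)(L+z)) = 294×4.2×8.5/((4.2+4.7)(8.5+4.7)) = 89.341 kPa
Final effective stress: σ'_f = 50.745 + 89.341 = 140.09 kPa.
σ'_f = 140.09 ≤ σ'_p = 249 kPa, so the clay remains overconsolidated and only the recompression index applies:
S_c = C_r·H/(1+e₀)·log₁₀(σ'_f/σ'_0) = 0.051×6.2/2.16×log₁₀(140.09/50.745)
    = 0.14639 × 0.44101 = 0.06456 m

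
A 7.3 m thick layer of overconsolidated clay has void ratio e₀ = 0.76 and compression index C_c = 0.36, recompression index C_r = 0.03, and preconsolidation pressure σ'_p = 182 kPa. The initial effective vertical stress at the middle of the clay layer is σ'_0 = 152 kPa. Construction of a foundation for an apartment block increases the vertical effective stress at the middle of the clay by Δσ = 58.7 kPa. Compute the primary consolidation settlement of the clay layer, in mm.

Final effective stress: σ'_f = 152 + 58.7 = 210.7 kPa.
σ'_f = 210.7 > σ'_p = 182 kPa, so the stress path crosses the preconsolidation pressure — recompression up to σ'_p, then virgin compression beyond:
S_c = H/(1+e₀)·[C_r·log₁₀(σ'_p/σ'_0) + C_c·log₁₀(σ'_f/σ'_p)]
    = 7.3/1.76 × [0.03×log₁₀(182/152) + 0.36×log₁₀(210.7/182)]
    = 4.1477 × [0.0023468 + 0.022894] = 0.1047 m

S_c ≈ 105 mm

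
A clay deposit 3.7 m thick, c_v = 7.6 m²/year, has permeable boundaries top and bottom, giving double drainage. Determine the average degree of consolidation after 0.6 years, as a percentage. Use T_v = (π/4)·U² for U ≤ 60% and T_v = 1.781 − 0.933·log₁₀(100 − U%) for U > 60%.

U ≈ 97 %

Drainage path length: H_d = H/2 = 1.85 m (double drainage).
T_v = c_v·t/H_d² = 7.6×0.6/1.85² = 1.3324.
T_v = 1.3324 corresponds to the U > 60% branch:
U = 1 − 10^((1.781 − T_v)/0.933)/100 = 0.9697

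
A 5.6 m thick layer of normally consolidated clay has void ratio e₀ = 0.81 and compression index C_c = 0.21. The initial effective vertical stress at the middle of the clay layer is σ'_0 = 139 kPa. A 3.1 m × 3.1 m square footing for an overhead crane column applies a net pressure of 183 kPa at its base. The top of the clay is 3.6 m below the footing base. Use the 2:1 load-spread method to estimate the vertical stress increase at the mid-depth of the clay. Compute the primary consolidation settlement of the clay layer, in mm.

S_c ≈ 37 mm

Mid-depth of clay below the footing base: z = 3.6 + 5.6/2 = 6.4 m.
Stress increase at mid-clay by the 2:1 spreading method:
Δσ = qBL/((B+z)(L+z)) = 183×3.1×3.1/((3.1+6.4)(3.1+6.4)) = 19.486 kPa
Final effective stress: σ'_f = σ'_0 + Δσ = 139 + 19.486 = 158.49 kPa.
Normally consolidated clay, so the full stress increment lies on the virgin compression line:
S_c = C_c·H/(1+e₀)·log₁₀(σ'_f/σ'_0) = 0.21×5.6/(1+0.81)×log₁₀(158.49/139)
    = 0.64972 × 0.056987 = 0.03703 m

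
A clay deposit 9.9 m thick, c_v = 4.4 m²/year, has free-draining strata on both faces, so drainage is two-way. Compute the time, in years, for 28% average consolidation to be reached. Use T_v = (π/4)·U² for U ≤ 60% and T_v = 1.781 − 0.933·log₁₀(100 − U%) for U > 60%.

Drainage path length: H_d = H/2 = 4.95 m (double drainage).
U ≤ 60%: T_v = (π/4)·U² = (π/4)×0.28² = 0.061575.
t = T_v·H_d²/c_v = 0.061575×4.95²/4.4 = 0.3429 years.

t ≈ 0.343 years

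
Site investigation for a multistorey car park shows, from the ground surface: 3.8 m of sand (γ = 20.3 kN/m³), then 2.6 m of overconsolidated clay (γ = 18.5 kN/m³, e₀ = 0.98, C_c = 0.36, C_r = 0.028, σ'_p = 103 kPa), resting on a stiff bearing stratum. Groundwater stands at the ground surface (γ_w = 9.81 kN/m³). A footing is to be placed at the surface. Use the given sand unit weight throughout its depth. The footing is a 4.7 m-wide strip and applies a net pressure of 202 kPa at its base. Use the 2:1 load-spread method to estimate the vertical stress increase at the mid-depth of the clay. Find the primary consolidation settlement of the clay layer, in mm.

Mid-depth of clay below the ground surface: z = 3.8 + 2.6/2 = 5.1 m.
Total vertical stress at mid-clay: σ_v = 20.3×3.8 + 18.5×1.3 = 101.19 kPa.
Pore pressure: u = 9.81×(5.1 − 0) = 50.031 kPa.
Initial effective stress: σ'_0 = σ_v − u = 101.19 − 50.031 = 51.159 kPa.
Stress increase at mid-clay by the 2:1 spreading method:
Δσ = qB/(B+z) = 202×4.7/(4.7+5.1) = 96.878 kPa
Final effective stress: σ'_f = 51.159 + 96.878 = 148.04 kPa.
σ'_f = 148.04 > σ'_p = 103 kPa, so the stress path crosses the preconsolidation pressure — recompression up to σ'_p, then virgin compression beyond:
S_c = H/(1+e₀)·[C_r·log₁₀(σ'_p/σ'_0) + C_c·log₁₀(σ'_f/σ'_p)]
    = 2.6/1.98 × [0.028×log₁₀(103/51.159) + 0.36×log₁₀(148.04/103)]
    = 1.3131 × [0.0085096 + 0.056715] = 0.08565 m

S_c ≈ 85.6 mm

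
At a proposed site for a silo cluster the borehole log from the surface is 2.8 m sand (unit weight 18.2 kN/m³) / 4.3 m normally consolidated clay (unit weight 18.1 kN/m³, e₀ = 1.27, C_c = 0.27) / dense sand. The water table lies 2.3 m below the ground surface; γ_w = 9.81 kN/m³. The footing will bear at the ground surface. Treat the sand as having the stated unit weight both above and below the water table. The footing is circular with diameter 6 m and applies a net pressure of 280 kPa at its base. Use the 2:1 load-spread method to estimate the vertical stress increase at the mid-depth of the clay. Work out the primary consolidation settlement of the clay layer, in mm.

Mid-depth of clay below the ground surface: z = 2.8 + 4.3/2 = 4.95 m.
Total vertical stress at mid-clay: σ_v = 18.2×2.8 + 18.1×2.15 = 89.875 kPa.
Pore pressure: u = 9.81×(4.95 − 2.3) = 25.997 kPa.
Initial effective stress: σ'_0 = σ_v − u = 89.875 − 25.997 = 63.878 kPa.
Stress increase at mid-clay by the 2:1 spreading method:
Δσ ≈ qD²/(D+z)² = 280×6²/(6+4.95)² = 84.068 kPa
Final effective stress: σ'_f = σ'_0 + Δσ = 63.878 + 84.068 = 147.95 kPa.
Normally consolidated clay, so the full stress increment lies on the virgin compression line:
S_c = C_c·H/(1+e₀)·log₁₀(σ'_f/σ'_0) = 0.27×4.3/(1+1.27)×log₁₀(147.95/63.878)
    = 0.51145 × 0.36476 = 0.1866 m

S_c ≈ 187 mm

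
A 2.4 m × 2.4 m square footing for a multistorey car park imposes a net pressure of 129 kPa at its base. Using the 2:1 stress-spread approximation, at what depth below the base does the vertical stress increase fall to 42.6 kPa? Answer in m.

2:1 spreading — at depth z the loaded area has grown by z in each plan dimension:
qB²/(B+z)² = Δσ_z ⇒ z = B(√(q/Δσ_z) − 1) = 2.4×(√(129/42.6) − 1) = 1.776 m

z ≈ 1.78 m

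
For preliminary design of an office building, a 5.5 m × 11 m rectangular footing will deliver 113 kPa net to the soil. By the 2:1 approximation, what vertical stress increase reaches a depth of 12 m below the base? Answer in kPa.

By the 2:1 method the load spreads at 1 horizontal : 2 vertical, so at depth z the loaded area has grown by z in each plan dimension:
Δσ = qBL/((B+z)(L+z)) = 113×5.5×11/((5.5+12)(11+12)) = 16.985 kPa

Δσ_z ≈ 17 kPa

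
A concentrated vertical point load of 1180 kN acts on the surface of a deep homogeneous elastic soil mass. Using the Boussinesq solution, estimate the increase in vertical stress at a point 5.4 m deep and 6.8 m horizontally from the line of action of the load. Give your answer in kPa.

Δσ_z ≈ 1.8 kPa

Boussinesq vertical stress below a point load on an elastic half-space:
Δσ_z = 3P/(2πz²) · [1 + (r/z)²]^(−5/2)
r/z = 6.8/5.4 = 1.2593; [1+(r/z)²]^(−5/2) = 0.093012.
Δσ_z = 3×1180/(2π×5.4²) × 0.093012 = 19.321 × 0.093012 = 1.797 kPa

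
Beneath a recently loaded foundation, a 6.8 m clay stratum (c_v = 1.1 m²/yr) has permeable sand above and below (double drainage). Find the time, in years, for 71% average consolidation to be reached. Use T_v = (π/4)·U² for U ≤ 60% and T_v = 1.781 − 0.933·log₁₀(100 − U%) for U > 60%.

Drainage path length: H_d = H/2 = 3.4 m (double drainage).
U > 60%: T_v = 1.781 − 0.933·log₁₀(100 − 71) = 0.41658.
t = T_v·H_d²/c_v = 0.41658×3.4²/1.1 = 4.378 years.

t ≈ 4.38 years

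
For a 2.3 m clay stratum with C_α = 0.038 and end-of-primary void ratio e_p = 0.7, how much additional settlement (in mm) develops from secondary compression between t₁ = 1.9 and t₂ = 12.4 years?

Secondary compression: S_s = C_α·H/(1+e_p)·log₁₀(t₂/t₁)
S_s = 0.038×2.3/(1+0.7)×log₁₀(12.4/1.9)
    = 0.05141 × 0.8147 = 0.04188 m

S_s ≈ 41.9 mm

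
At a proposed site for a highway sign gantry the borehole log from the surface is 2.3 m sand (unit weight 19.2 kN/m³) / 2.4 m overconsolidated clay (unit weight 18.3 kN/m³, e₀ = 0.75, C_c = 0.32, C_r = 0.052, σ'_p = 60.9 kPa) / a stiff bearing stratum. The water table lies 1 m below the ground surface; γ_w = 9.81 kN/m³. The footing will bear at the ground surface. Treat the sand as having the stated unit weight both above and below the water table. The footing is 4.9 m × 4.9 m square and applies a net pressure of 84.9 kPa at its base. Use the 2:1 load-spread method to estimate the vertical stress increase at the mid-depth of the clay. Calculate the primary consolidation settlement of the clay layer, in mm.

Mid-depth of clay below the ground surface: z = 2.3 + 2.4/2 = 3.5 m.
Total vertical stress at mid-clay: σ_v = 19.2×2.3 + 18.3×1.2 = 66.12 kPa.
Pore pressure: u = 9.81×(3.5 − 1) = 24.525 kPa.
Initial effective stress: σ'_0 = σ_v − u = 66.12 − 24.525 = 41.595 kPa.
Stress increase at mid-clay by the 2:1 spreading method:
Δσ = qBL/((B+z)(L+z)) = 84.9×4.9×4.9/((4.9+3.5)(4.9+3.5)) = 28.89 kPa
Final effective stress: σ'_f = 41.595 + 28.89 = 70.485 kPa.
σ'_f = 70.485 > σ'_p = 60.9 kPa, so the stress path crosses the preconsolidation pressure — recompression up to σ'_p, then virgin compression beyond:
S_c = H/(1+e₀)·[C_r·log₁₀(σ'_p/σ'_0) + C_c·log₁₀(σ'_f/σ'_p)]
    = 2.4/1.75 × [0.052×log₁₀(60.9/41.595) + 0.32×log₁₀(70.485/60.9)]
    = 1.3714 × [0.00861 + 0.020313] = 0.03967 m

S_c ≈ 39.7 mm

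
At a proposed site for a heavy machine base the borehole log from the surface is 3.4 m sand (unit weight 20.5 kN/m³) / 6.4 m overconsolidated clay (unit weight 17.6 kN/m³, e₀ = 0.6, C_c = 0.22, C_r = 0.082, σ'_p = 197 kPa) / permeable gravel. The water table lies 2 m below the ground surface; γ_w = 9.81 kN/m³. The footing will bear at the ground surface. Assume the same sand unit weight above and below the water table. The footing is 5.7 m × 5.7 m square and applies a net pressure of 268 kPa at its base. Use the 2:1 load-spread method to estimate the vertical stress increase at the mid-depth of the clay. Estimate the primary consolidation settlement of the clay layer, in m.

Mid-depth of clay below the ground surface: z = 3.4 + 6.4/2 = 6.6 m.
Total vertical stress at mid-clay: σ_v = 20.5×3.4 + 17.6×3.2 = 126.02 kPa.
Pore pressure: u = 9.81×(6.6 − 2) = 45.126 kPa.
Initial effective stress: σ'_0 = σ_v − u = 126.02 − 45.126 = 80.894 kPa.
Stress increase at mid-clay by the 2:1 spreading method:
Δσ = qBL/((B+z)(L+z)) = 268×5.7×5.7/((5.7+6.6)(5.7+6.6)) = 57.554 kPa
Final effective stress: σ'_f = 80.894 + 57.554 = 138.45 kPa.
σ'_f = 138.45 ≤ σ'_p = 197 kPa, so the clay remains overconsolidated and only the recompression index applies:
S_c = C_r·H/(1+e₀)·log₁₀(σ'_f/σ'_0) = 0.082×6.4/1.6×log₁₀(138.45/80.894)
    = 0.328 × 0.23338 = 0.07655 m

S_c ≈ 0.0765 m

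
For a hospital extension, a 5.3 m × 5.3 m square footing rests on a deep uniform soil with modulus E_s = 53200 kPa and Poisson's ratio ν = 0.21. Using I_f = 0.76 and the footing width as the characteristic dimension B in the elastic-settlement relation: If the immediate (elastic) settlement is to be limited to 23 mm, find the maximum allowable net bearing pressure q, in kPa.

q ≈ 318 kPa

S_e = q·B·(1−ν²)/E_s · I_f  ⇒  q = S_e·E_s / (B·(1−ν²)·I_f).
q = 0.023 × 53200 / (5.3 × 0.9559 × 0.76) = 317.8 kPa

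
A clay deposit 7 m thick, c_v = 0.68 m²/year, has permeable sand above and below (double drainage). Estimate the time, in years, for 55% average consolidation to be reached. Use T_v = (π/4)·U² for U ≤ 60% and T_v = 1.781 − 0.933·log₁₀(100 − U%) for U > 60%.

t ≈ 4.28 years

Drainage path length: H_d = H/2 = 3.5 m (double drainage).
U ≤ 60%: T_v = (π/4)·U² = (π/4)×0.55² = 0.23758.
t = T_v·H_d²/c_v = 0.23758×3.5²/0.68 = 4.28 years.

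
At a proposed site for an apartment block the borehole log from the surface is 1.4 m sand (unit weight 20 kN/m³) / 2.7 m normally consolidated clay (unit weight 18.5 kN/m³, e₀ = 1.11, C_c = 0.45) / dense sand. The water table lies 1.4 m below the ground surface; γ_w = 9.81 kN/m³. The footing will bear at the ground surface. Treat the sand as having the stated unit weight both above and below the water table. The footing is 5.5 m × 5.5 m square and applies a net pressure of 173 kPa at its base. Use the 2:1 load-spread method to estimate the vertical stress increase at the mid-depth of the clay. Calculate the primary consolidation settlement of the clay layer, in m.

S_c ≈ 0.269 m

Mid-depth of clay below the ground surface: z = 1.4 + 2.7/2 = 2.75 m.
Total vertical stress at mid-clay: σ_v = 20×1.4 + 18.5×1.35 = 52.975 kPa.
Pore pressure: u = 9.81×(2.75 − 1.4) = 13.244 kPa.
Initial effective stress: σ'_0 = σ_v − u = 52.975 − 13.244 = 39.731 kPa.
Stress increase at mid-clay by the 2:1 spreading method:
Δσ = qBL/((B+z)(L+z)) = 173×5.5×5.5/((5.5+2.75)(5.5+2.75)) = 76.889 kPa
Final effective stress: σ'_f = σ'_0 + Δσ = 39.731 + 76.889 = 116.62 kPa.
Normally consolidated clay, so the full stress increment lies on the virgin compression line:
S_c = C_c·H/(1+e₀)·log₁₀(σ'_f/σ'_0) = 0.45×2.7/(1+1.11)×log₁₀(116.62/39.731)
    = 0.57583 × 0.46764 = 0.2693 m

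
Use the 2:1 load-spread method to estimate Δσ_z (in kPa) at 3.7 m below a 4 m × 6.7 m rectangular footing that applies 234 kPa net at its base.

By the 2:1 method the load spreads at 1 horizontal : 2 vertical, so at depth z the loaded area has grown by z in each plan dimension:
Δσ = qBL/((B+z)(L+z)) = 234×4×6.7/((4+3.7)(6.7+3.7)) = 78.312 kPa

Δσ_z ≈ 78.3 kPa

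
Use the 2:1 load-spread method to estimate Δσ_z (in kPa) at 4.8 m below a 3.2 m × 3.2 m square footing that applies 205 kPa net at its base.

By the 2:1 method the load spreads at 1 horizontal : 2 vertical, so at depth z the loaded area has grown by z in each plan dimension:
Δσ = qBL/((B+z)(L+z)) = 205×3.2×3.2/((3.2+4.8)(3.2+4.8)) = 32.8 kPa

Δσ_z ≈ 32.8 kPa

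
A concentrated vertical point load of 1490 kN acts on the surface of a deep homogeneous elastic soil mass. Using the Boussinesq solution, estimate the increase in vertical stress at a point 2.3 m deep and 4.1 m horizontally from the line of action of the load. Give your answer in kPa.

Δσ_z ≈ 3.77 kPa

Boussinesq vertical stress below a point load on an elastic half-space:
Δσ_z = 3P/(2πz²) · [1 + (r/z)²]^(−5/2)
r/z = 4.1/2.3 = 1.7826; [1+(r/z)²]^(−5/2) = 0.028032.
Δσ_z = 3×1490/(2π×2.3²) × 0.028032 = 134.48 × 0.028032 = 3.77 kPa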